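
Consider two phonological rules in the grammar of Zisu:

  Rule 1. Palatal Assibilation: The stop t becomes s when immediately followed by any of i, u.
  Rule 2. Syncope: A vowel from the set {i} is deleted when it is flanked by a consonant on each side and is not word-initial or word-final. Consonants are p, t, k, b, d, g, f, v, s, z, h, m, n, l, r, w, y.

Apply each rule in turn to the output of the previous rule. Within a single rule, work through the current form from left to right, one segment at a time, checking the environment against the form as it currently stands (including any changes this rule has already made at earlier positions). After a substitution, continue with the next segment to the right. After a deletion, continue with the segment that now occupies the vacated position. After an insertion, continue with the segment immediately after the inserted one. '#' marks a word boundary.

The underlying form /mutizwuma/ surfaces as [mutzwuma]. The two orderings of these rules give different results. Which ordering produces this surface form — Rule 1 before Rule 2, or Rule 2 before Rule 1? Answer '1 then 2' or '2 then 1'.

2 then 1

Order 1 then 2:
  1 Palatal Assibilation: [mutizwuma] → [musizwuma]
  2 Syncope: [musizwuma] → [muszwuma]
  result: [muszwuma]
Order 2 then 1:
  2 Syncope: [mutizwuma] → [mutzwuma]
  1 Palatal Assibilation: no change — [mutzwuma]
  result: [mutzwuma]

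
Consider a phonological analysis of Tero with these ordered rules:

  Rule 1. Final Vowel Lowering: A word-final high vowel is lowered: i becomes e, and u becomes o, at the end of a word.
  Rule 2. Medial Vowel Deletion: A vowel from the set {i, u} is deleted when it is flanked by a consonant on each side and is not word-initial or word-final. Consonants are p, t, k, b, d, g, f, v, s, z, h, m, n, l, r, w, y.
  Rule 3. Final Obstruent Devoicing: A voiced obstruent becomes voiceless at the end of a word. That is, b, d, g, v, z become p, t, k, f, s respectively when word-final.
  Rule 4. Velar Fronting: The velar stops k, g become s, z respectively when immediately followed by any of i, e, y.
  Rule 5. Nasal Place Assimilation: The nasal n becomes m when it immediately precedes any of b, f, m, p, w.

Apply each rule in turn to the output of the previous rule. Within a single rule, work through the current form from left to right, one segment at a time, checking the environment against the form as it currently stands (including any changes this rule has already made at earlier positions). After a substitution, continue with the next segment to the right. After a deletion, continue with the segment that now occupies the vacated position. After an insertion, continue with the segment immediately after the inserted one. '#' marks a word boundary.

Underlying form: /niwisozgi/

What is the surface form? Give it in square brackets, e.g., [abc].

Rule 1 Final Vowel Lowering: [niwisozgi] → [niwisozge]
Rule 2 Medial Vowel Deletion: [niwisozge] → [nwsozge]
Rule 3 Final Obstruent Devoicing: no change — [nwsozge]
Rule 4 Velar Fronting: [nwsozge] → [nwsozze]
Rule 5 Nasal Place Assimilation: [nwsozze] → [mwsozze]

[mwsozze]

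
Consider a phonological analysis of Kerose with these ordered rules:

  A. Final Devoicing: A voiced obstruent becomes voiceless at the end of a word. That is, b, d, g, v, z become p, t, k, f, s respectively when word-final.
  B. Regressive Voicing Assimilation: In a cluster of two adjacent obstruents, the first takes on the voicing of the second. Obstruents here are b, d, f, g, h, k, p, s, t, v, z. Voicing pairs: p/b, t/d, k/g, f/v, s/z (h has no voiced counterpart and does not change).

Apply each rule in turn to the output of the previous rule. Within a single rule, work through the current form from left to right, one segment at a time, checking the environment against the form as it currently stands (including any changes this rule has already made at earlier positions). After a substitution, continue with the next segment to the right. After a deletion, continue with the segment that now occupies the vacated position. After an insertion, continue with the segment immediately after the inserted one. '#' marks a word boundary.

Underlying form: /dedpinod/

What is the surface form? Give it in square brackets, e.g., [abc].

[detpinot]

A Final Devoicing: [dedpinod] → [dedpinot]
B Regressive Voicing Assimilation: [dedpinot] → [detpinot]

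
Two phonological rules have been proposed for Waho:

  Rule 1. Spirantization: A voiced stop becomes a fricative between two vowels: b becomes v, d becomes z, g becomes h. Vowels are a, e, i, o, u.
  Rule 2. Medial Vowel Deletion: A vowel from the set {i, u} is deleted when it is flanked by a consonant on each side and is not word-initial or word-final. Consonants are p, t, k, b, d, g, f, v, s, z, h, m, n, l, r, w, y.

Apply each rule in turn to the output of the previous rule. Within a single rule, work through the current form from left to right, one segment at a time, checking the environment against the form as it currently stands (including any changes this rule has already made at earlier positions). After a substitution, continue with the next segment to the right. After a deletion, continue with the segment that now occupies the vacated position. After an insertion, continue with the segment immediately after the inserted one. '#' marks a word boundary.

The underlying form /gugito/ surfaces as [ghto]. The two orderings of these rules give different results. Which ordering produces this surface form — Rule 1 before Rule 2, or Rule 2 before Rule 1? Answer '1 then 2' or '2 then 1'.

Order 1 then 2:
  1 Spirantization: [gugito] → [guhito]
  2 Medial Vowel Deletion: [guhito] → [ghto]
  result: [ghto]
Order 2 then 1:
  2 Medial Vowel Deletion: [gugito] → [ggto]
  1 Spirantization: no change — [ggto]
  result: [ggto]

1 then 2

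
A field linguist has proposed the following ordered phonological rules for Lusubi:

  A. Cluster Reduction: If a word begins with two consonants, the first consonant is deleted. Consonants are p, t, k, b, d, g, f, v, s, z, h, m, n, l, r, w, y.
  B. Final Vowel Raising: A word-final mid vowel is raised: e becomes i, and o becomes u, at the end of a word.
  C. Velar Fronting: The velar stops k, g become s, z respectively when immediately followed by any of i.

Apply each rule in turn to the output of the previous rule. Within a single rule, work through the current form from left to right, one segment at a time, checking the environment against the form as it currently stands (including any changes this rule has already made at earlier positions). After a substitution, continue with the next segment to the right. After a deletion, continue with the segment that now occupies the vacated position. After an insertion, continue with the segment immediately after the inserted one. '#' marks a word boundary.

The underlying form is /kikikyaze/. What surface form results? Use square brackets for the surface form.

[sisikyazi]

A Cluster Reduction: no change — [kikikyaze]
B Final Vowel Raising: [kikikyaze] → [kikikyazi]
C Velar Fronting: [kikikyazi] → [sisikyazi]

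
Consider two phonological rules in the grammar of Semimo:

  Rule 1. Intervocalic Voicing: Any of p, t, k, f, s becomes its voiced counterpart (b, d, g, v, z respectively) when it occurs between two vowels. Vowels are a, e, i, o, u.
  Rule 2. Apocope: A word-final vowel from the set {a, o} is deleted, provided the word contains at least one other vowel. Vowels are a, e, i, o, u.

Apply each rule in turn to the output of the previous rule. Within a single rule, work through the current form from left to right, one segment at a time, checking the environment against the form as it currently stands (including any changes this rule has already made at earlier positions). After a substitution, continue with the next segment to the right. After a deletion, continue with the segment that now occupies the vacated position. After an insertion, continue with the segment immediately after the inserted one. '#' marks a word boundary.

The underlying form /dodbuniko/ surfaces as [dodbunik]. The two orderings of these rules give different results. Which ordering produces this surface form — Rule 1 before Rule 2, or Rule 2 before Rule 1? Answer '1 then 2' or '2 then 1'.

Order 1 then 2:
  1 Intervocalic Voicing: [dodbuniko] → [dodbunigo]
  2 Apocope: [dodbunigo] → [dodbunig]
  result: [dodbunig]
Order 2 then 1:
  2 Apocope: [dodbuniko] → [dodbunik]
  1 Intervocalic Voicing: no change — [dodbunik]
  result: [dodbunik]

2 then 1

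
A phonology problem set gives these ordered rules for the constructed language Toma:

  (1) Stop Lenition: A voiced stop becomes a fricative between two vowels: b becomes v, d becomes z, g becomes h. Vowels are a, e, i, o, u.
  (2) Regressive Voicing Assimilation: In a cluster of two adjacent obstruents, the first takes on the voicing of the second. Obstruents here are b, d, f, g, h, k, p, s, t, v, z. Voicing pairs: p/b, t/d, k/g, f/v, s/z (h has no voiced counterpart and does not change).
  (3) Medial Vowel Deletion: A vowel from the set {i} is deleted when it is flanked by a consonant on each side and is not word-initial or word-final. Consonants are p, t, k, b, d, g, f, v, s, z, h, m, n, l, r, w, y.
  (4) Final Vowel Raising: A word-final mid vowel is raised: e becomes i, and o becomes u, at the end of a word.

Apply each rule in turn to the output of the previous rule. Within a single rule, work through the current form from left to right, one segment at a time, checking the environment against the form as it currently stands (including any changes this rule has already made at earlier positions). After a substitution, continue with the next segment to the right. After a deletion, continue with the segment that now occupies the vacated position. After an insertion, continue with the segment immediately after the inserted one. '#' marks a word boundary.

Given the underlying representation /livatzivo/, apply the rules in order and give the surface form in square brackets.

(1) Stop Lenition: no change — [livatzivo]
(2) Regressive Voicing Assimilation: [livatzivo] → [livadzivo]
(3) Medial Vowel Deletion: [livadzivo] → [lvadzvo]
(4) Final Vowel Raising: [lvadzvo] → [lvadzvu]

[lvadzvu]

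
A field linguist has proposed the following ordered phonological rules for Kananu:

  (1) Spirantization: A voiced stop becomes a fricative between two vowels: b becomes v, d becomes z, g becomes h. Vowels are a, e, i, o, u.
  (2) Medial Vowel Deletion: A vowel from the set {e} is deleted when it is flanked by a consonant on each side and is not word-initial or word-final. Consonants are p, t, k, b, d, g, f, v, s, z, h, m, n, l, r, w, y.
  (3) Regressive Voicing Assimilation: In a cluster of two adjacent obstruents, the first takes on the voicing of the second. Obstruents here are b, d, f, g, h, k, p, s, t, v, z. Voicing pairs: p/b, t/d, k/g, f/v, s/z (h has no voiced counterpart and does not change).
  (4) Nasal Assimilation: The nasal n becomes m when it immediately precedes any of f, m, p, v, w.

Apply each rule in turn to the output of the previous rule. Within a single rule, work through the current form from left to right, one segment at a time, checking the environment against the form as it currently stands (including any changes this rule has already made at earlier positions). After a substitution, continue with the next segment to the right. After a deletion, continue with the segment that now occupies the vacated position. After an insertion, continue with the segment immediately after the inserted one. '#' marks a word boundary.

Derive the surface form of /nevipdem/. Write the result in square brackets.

(1) Spirantization: no change — [nevipdem]
(2) Medial Vowel Deletion: [nevipdem] → [nvipdm]
(3) Regressive Voicing Assimilation: [nvipdm] → [nvibdm]
(4) Nasal Assimilation: [nvibdm] → [mvibdm]

[mvibdm]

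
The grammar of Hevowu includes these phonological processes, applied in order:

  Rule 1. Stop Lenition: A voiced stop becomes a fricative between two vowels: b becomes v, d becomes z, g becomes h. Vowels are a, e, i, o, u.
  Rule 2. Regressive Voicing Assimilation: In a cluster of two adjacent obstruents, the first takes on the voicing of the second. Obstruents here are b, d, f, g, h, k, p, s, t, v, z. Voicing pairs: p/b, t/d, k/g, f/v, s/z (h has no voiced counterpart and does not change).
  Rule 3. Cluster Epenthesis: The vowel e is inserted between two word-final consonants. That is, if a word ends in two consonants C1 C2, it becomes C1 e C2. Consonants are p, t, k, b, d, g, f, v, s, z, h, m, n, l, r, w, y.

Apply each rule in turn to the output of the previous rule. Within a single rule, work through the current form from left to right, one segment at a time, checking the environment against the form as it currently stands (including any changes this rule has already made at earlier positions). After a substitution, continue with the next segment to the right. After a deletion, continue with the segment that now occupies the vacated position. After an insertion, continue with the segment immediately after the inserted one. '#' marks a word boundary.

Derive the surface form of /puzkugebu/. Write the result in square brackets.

[puskuhevu]

Rule 1 Stop Lenition: [puzkugebu] → [puzkuhevu]
Rule 2 Regressive Voicing Assimilation: [puzkuhevu] → [puskuhevu]
Rule 3 Cluster Epenthesis: no change — [puskuhevu]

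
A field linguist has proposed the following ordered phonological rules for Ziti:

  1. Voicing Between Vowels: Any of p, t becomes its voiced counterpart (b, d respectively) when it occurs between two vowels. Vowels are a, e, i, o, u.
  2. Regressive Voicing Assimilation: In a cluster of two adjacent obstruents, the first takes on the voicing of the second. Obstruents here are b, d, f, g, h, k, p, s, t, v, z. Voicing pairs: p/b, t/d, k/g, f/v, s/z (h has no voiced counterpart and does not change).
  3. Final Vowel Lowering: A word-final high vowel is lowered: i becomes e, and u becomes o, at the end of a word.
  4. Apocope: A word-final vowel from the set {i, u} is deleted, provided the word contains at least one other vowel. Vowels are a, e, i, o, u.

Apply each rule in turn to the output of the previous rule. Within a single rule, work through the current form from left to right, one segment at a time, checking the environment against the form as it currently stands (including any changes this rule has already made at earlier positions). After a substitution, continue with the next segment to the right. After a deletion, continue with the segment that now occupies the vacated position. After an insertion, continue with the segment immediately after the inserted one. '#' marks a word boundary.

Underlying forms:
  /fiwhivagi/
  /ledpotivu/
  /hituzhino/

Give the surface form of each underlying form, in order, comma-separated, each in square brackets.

/fiwhivagi/:
  1 Voicing Between Vowels: no change — [fiwhivagi]
  2 Regressive Voicing Assimilation: no change — [fiwhivagi]
  3 Final Vowel Lowering: [fiwhivagi] → [fiwhivage]
  4 Apocope: no change — [fiwhivage]
/ledpotivu/:
  1 Voicing Between Vowels: [ledpotivu] → [ledpodivu]
  2 Regressive Voicing Assimilation: [ledpodivu] → [letpodivu]
  3 Final Vowel Lowering: [letpodivu] → [letpodivo]
  4 Apocope: no change — [letpodivo]
/hituzhino/:
  1 Voicing Between Vowels: [hituzhino] → [hiduzhino]
  2 Regressive Voicing Assimilation: [hiduzhino] → [hidushino]
  3 Final Vowel Lowering: no change — [hidushino]
  4 Apocope: no change — [hidushino]

[fiwhivage], [letpodivo], [hidushino]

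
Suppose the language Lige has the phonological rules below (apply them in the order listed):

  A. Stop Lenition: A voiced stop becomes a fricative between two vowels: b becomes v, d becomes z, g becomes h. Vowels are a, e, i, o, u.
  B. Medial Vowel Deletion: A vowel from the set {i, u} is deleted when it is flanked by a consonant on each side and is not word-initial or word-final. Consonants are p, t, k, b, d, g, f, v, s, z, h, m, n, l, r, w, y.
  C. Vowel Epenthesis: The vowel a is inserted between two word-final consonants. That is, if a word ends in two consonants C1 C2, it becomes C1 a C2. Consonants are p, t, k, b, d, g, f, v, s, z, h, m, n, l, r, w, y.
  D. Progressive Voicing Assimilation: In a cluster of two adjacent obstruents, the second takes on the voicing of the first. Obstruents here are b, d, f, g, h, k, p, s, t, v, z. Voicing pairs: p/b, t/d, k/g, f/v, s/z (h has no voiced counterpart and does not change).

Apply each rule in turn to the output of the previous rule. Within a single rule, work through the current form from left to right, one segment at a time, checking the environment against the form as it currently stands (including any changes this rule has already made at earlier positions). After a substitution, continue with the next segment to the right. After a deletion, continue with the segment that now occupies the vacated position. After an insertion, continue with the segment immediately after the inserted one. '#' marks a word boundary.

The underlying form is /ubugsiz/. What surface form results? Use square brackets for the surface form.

A Stop Lenition: [ubugsiz] → [uvugsiz]
B Medial Vowel Deletion: [uvugsiz] → [uvgsz]
C Vowel Epenthesis: [uvgsz] → [uvgsaz]
D Progressive Voicing Assimilation: [uvgsaz] → [uvgzaz]

[uvgzaz]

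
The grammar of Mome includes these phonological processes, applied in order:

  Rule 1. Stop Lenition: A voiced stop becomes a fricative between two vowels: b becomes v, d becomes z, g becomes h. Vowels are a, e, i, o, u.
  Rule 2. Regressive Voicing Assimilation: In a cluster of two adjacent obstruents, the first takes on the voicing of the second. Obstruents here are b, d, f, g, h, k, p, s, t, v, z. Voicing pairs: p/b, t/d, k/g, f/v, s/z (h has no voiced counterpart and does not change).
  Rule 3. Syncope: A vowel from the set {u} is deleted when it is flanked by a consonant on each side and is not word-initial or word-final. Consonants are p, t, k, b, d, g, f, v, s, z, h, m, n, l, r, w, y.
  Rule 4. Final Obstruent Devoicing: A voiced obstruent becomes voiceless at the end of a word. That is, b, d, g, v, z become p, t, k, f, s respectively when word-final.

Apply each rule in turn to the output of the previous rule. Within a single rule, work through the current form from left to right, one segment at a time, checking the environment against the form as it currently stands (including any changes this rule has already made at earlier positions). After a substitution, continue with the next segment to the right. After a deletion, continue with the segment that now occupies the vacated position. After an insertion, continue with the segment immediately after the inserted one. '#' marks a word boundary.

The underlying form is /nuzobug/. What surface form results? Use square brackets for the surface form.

[nzovk]

Rule 1 Stop Lenition: [nuzobug] → [nuzovug]
Rule 2 Regressive Voicing Assimilation: no change — [nuzovug]
Rule 3 Syncope: [nuzovug] → [nzovg]
Rule 4 Final Obstruent Devoicing: [nzovg] → [nzovk]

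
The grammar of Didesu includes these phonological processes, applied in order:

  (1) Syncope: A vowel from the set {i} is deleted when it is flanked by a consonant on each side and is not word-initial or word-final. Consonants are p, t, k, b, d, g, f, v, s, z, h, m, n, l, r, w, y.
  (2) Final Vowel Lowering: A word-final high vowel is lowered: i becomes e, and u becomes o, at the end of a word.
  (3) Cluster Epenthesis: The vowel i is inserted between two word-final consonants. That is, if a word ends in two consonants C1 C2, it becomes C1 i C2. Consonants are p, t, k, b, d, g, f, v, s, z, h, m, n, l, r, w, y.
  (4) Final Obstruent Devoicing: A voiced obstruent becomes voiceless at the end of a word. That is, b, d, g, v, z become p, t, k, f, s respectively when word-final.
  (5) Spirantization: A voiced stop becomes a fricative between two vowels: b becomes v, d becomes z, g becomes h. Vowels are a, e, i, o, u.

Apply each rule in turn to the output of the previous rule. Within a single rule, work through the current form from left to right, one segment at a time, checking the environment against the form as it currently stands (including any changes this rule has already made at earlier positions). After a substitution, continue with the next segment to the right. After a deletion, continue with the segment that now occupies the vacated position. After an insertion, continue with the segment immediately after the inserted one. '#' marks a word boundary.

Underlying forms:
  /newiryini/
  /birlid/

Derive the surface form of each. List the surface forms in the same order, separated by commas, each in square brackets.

/newiryini/:
  (1) Syncope: [newiryini] → [newryni]
  (2) Final Vowel Lowering: [newryni] → [newryne]
  (3) Cluster Epenthesis: no change — [newryne]
  (4) Final Obstruent Devoicing: no change — [newryne]
  (5) Spirantization: no change — [newryne]
/birlid/:
  (1) Syncope: [birlid] → [brld]
  (2) Final Vowel Lowering: no change — [brld]
  (3) Cluster Epenthesis: [brld] → [brlid]
  (4) Final Obstruent Devoicing: [brlid] → [brlit]
  (5) Spirantization: no change — [brlit]

[newryne], [brlit]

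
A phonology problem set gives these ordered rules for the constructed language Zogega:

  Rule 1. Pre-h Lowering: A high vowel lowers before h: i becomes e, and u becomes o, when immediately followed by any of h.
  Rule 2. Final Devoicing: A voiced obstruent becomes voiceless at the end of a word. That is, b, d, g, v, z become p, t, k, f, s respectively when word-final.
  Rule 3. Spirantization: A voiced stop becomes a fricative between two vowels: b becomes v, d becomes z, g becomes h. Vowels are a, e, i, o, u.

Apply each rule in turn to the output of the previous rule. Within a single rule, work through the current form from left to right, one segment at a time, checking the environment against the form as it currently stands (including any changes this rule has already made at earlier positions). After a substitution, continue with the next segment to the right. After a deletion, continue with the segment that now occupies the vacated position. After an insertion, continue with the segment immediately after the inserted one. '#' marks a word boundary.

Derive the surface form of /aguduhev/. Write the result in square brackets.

[ahuzohef]

Rule 1 Pre-h Lowering: [aguduhev] → [agudohev]
Rule 2 Final Devoicing: [agudohev] → [agudohef]
Rule 3 Spirantization: [agudohef] → [ahuzohef]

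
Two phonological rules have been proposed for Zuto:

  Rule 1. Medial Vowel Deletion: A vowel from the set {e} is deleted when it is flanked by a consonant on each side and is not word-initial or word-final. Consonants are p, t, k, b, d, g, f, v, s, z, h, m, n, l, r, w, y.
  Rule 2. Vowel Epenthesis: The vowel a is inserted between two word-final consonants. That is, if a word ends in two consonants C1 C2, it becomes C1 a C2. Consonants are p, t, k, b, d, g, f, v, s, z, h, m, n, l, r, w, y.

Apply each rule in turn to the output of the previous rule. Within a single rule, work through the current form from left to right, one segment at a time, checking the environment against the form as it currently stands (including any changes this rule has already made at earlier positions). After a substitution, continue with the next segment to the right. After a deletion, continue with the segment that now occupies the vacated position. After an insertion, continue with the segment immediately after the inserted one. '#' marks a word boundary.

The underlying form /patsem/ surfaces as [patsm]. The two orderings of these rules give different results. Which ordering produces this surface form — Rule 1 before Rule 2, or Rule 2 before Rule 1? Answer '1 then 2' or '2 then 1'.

2 then 1

Order 1 then 2:
  1 Medial Vowel Deletion: [patsem] → [patsm]
  2 Vowel Epenthesis: [patsm] → [patsam]
  result: [patsam]
Order 2 then 1:
  2 Vowel Epenthesis: no change — [patsem]
  1 Medial Vowel Deletion: [patsem] → [patsm]
  result: [patsm]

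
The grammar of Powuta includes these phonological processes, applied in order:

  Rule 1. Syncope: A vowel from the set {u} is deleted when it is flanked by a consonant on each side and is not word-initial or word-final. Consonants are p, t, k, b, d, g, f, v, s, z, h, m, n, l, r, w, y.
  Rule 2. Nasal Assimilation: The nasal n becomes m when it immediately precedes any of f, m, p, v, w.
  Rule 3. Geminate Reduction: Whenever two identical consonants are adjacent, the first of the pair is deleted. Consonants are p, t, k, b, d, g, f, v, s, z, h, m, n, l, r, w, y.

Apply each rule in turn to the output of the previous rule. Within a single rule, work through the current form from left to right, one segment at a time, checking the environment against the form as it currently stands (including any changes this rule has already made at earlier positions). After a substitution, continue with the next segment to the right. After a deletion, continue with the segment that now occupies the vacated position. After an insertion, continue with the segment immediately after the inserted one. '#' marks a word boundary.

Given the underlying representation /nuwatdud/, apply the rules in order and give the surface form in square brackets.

Rule 1 Syncope: [nuwatdud] → [nwatdd]
Rule 2 Nasal Assimilation: [nwatdd] → [mwatdd]
Rule 3 Geminate Reduction: [mwatdd] → [mwatd]

[mwatd]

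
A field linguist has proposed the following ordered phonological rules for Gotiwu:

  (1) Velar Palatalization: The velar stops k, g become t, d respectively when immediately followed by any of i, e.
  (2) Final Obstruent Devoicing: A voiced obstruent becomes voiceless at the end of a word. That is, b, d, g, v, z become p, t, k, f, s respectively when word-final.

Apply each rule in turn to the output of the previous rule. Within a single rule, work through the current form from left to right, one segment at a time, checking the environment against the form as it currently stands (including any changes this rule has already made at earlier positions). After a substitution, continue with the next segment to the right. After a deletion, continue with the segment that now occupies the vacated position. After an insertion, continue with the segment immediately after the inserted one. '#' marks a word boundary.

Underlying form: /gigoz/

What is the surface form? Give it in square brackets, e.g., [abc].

[digos]

(1) Velar Palatalization: [gigoz] → [digoz]
(2) Final Obstruent Devoicing: [digoz] → [digos]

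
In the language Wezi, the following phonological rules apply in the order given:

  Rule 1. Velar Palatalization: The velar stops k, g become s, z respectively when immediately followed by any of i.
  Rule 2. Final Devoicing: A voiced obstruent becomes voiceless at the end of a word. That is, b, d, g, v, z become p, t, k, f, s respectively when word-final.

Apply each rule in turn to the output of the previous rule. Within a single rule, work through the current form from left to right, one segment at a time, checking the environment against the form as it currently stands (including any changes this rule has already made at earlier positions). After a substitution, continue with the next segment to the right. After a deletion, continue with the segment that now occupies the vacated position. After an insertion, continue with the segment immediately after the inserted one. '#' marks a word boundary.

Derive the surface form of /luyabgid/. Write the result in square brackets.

Rule 1 Velar Palatalization: [luyabgid] → [luyabzid]
Rule 2 Final Devoicing: [luyabzid] → [luyabzit]

[luyabzit]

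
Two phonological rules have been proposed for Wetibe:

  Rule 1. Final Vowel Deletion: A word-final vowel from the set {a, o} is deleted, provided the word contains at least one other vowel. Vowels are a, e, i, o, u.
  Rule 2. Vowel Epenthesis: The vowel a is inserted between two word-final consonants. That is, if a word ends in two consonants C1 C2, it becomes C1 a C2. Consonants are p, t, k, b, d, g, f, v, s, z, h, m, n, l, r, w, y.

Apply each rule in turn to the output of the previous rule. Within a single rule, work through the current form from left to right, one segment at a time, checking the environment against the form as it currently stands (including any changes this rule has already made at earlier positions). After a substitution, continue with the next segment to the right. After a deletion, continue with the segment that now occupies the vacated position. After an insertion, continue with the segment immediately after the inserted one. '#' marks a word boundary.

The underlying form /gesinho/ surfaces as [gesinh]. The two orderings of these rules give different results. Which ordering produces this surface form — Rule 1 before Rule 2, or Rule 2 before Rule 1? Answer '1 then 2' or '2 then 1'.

Order 1 then 2:
  1 Final Vowel Deletion: [gesinho] → [gesinh]
  2 Vowel Epenthesis: [gesinh] → [gesinah]
  result: [gesinah]
Order 2 then 1:
  2 Vowel Epenthesis: no change — [gesinho]
  1 Final Vowel Deletion: [gesinho] → [gesinh]
  result: [gesinh]

2 then 1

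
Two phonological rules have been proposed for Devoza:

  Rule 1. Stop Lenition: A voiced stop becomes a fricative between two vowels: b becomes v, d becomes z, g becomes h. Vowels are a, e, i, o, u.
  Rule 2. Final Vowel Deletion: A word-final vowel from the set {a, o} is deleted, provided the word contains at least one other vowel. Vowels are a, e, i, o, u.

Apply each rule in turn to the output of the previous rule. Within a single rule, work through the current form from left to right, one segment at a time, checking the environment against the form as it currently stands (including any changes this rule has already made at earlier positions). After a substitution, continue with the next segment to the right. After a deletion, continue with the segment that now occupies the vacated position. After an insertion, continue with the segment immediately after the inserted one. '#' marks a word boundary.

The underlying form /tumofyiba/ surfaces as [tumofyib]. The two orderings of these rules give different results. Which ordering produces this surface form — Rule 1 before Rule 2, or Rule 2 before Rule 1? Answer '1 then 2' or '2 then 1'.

Order 1 then 2:
  1 Stop Lenition: [tumofyiba] → [tumofyiva]
  2 Final Vowel Deletion: [tumofyiva] → [tumofyiv]
  result: [tumofyiv]
Order 2 then 1:
  2 Final Vowel Deletion: [tumofyiba] → [tumofyib]
  1 Stop Lenition: no change — [tumofyib]
  result: [tumofyib]

2 then 1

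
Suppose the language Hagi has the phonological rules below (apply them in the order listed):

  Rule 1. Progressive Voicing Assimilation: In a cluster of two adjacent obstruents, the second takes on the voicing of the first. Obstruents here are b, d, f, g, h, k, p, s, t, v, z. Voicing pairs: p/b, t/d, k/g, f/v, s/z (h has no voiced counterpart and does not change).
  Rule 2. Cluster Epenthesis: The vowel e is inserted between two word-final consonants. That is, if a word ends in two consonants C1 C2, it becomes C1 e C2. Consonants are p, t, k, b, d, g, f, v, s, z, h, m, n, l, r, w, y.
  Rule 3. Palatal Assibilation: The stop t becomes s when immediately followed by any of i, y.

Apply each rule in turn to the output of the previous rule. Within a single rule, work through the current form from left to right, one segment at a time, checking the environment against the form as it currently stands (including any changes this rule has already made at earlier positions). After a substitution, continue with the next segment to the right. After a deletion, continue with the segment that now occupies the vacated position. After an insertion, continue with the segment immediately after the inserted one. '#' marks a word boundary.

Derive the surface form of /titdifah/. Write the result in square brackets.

Rule 1 Progressive Voicing Assimilation: [titdifah] → [tittifah]
Rule 2 Cluster Epenthesis: no change — [tittifah]
Rule 3 Palatal Assibilation: [tittifah] → [sitsifah]

[sitsifah]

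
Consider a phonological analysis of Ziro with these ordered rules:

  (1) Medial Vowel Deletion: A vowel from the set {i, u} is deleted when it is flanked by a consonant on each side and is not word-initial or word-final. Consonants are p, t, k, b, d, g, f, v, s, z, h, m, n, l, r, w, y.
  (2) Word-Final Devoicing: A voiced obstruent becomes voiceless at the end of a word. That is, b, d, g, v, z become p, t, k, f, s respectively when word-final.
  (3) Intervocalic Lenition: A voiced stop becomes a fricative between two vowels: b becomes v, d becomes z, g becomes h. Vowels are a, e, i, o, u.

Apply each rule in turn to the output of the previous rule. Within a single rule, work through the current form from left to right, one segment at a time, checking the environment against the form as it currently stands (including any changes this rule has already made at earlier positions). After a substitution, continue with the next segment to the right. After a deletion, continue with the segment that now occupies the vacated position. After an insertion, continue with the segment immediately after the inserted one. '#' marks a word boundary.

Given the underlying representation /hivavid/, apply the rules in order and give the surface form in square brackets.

(1) Medial Vowel Deletion: [hivavid] → [hvavd]
(2) Word-Final Devoicing: [hvavd] → [hvavt]
(3) Intervocalic Lenition: no change — [hvavt]

[hvavt]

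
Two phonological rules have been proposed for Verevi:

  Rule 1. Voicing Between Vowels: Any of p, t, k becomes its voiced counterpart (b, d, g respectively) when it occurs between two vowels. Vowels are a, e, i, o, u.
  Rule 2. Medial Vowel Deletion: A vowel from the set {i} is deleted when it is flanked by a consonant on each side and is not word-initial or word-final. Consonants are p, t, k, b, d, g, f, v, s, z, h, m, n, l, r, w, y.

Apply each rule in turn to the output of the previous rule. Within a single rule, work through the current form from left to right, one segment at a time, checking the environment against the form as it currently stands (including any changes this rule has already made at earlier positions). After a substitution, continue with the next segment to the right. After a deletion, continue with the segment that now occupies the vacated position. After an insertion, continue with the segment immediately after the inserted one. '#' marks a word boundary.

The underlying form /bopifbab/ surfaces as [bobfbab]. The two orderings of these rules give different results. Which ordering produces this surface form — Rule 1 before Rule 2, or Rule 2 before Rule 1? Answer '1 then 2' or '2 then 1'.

Order 1 then 2:
  1 Voicing Between Vowels: [bopifbab] → [bobifbab]
  2 Medial Vowel Deletion: [bobifbab] → [bobfbab]
  result: [bobfbab]
Order 2 then 1:
  2 Medial Vowel Deletion: [bopifbab] → [bopfbab]
  1 Voicing Between Vowels: no change — [bopfbab]
  result: [bopfbab]

1 then 2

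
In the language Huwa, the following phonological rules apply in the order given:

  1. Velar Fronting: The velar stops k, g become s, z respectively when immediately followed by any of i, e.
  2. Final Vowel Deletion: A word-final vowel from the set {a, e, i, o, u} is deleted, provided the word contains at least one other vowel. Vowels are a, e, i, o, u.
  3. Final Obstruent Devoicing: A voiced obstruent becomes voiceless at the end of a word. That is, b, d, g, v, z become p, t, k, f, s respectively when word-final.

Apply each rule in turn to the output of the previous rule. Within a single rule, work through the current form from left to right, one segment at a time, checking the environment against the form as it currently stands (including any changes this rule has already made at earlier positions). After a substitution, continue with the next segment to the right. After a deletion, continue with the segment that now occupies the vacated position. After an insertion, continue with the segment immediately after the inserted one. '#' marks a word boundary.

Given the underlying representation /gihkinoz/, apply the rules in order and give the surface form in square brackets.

[zihsinos]

1 Velar Fronting: [gihkinoz] → [zihsinoz]
2 Final Vowel Deletion: no change — [zihsinoz]
3 Final Obstruent Devoicing: [zihsinoz] → [zihsinos]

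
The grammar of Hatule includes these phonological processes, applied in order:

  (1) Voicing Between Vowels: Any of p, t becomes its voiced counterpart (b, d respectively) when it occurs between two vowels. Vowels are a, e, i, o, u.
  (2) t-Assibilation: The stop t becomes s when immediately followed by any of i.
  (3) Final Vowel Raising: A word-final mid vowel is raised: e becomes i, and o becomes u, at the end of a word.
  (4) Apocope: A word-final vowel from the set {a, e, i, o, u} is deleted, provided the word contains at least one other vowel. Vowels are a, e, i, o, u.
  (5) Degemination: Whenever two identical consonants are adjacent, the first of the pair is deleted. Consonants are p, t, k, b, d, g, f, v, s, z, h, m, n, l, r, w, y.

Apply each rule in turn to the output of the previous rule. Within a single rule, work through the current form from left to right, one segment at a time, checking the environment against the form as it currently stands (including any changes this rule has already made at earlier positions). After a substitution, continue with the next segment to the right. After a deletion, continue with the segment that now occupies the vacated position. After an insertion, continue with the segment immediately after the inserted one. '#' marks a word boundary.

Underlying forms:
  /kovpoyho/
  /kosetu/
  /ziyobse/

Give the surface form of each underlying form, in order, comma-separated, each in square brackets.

[kovpoyh], [kosed], [ziyobs]

/kovpoyho/:
  (1) Voicing Between Vowels: no change — [kovpoyho]
  (2) t-Assibilation: no change — [kovpoyho]
  (3) Final Vowel Raising: [kovpoyho] → [kovpoyhu]
  (4) Apocope: [kovpoyhu] → [kovpoyh]
  (5) Degemination: no change — [kovpoyh]
/kosetu/:
  (1) Voicing Between Vowels: [kosetu] → [kosedu]
  (2) t-Assibilation: no change — [kosedu]
  (3) Final Vowel Raising: no change — [kosedu]
  (4) Apocope: [kosedu] → [kosed]
  (5) Degemination: no change — [kosed]
/ziyobse/:
  (1) Voicing Between Vowels: no change — [ziyobse]
  (2) t-Assibilation: no change — [ziyobse]
  (3) Final Vowel Raising: [ziyobse] → [ziyobsi]
  (4) Apocope: [ziyobsi] → [ziyobs]
  (5) Degemination: no change — [ziyobs]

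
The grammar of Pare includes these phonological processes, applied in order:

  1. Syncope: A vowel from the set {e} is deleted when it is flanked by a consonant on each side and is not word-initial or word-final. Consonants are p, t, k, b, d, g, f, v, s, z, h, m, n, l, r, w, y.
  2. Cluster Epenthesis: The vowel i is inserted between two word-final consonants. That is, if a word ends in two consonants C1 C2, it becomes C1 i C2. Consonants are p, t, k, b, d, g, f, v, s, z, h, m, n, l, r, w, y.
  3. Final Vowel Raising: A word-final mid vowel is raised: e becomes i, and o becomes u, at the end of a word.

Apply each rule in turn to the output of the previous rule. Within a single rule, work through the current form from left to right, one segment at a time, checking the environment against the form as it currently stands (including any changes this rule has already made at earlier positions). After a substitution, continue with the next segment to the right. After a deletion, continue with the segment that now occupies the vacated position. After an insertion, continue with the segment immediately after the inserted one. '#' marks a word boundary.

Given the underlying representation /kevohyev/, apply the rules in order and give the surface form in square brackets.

[kvohyiv]

1 Syncope: [kevohyev] → [kvohyv]
2 Cluster Epenthesis: [kvohyv] → [kvohyiv]
3 Final Vowel Raising: no change — [kvohyiv]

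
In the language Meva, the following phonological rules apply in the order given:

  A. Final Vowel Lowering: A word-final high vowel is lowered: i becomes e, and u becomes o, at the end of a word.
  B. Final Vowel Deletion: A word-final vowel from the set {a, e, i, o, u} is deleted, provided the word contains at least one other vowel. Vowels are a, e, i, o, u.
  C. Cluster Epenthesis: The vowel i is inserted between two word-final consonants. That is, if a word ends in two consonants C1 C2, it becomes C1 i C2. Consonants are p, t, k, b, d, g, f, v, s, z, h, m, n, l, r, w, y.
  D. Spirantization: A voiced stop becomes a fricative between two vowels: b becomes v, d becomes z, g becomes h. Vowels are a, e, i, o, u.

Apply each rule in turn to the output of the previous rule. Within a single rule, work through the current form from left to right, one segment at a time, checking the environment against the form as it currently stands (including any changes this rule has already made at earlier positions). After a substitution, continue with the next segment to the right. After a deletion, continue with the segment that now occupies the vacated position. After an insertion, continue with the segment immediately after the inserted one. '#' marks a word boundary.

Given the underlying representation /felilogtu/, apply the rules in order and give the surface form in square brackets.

A Final Vowel Lowering: [felilogtu] → [felilogto]
B Final Vowel Deletion: [felilogto] → [felilogt]
C Cluster Epenthesis: [felilogt] → [felilogit]
D Spirantization: [felilogit] → [felilohit]

[felilohit]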